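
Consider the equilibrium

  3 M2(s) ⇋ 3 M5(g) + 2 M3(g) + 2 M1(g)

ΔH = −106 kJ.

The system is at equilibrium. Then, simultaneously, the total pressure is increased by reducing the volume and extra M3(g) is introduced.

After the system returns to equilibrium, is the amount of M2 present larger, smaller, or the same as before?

Gas moles: reactants 0, products 7 (Δn_gas = +7). Compression shifts the system toward the side with fewer moles of gas — to the left.
Adding M3 (g), a product, drives the reaction to the left.
The net shift is to the left. M2 is a reactant, so its amount increases.

increases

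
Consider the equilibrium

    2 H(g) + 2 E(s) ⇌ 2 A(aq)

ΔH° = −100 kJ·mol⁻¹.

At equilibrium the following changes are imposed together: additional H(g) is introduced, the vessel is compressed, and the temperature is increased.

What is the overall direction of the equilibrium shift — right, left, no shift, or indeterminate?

cannot be determined

Adding H (g), a reactant, drives the reaction to the right.
Gas moles: reactants 2, products 0 (Δn_gas = -2). Compression shifts the system toward the side with fewer moles of gas — to the right.
The forward reaction is exothermic. Raising T favours the endothermic direction — shift to the left.
The individual effects push in opposite directions; without quantitative information the net direction cannot be determined.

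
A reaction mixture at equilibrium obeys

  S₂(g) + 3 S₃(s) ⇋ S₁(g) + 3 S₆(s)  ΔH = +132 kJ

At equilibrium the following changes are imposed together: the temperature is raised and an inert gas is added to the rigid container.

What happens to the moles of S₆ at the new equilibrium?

increases

The forward reaction is endothermic. Raising T favours the endothermic direction — shift to the right.
At constant volume, adding an inert gas leaves every reacting species' partial pressure unchanged, so Q is unchanged — no shift from this change.
The net shift is to the right. S₆ is a product, so its amount increases.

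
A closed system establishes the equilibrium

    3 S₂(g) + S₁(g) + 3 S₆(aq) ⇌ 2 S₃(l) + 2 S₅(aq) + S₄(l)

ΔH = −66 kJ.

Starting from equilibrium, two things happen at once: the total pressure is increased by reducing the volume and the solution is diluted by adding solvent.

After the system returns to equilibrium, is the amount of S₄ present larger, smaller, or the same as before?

cannot be determined

Gas moles: reactants 4, products 0 (Δn_gas = -4). Compression shifts the system toward the side with fewer moles of gas — to the right.
Dilution lowers every aqueous concentration by the same factor. Δn_aq = 2 − 3 = -1, so the system shifts toward the side with more dissolved moles — to the left.
The two effects oppose each other, so the net shift — and hence the change in S₄ — cannot be determined from the given information.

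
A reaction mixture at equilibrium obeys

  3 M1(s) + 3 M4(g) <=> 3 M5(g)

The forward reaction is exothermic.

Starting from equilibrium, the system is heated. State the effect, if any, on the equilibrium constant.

K depends on temperature via the van 't Hoff relation. The forward reaction is exothermic, so raising T decreases K.

decreases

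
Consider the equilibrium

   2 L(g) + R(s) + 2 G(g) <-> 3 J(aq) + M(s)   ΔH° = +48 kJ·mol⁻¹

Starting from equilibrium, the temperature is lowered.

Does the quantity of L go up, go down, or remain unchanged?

increases

The forward reaction is endothermic. Lowering T favours the exothermic direction — shift to the left.
The net shift is to the left. L is a reactant, so its amount increases.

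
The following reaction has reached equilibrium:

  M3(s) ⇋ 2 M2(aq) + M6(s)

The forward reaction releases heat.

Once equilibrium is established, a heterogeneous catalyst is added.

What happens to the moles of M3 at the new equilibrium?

A catalyst speeds both forward and reverse rates equally; it changes neither Q nor K — no shift from this change.
No net shift occurs, so the amount of M3 is unchanged.

unchanged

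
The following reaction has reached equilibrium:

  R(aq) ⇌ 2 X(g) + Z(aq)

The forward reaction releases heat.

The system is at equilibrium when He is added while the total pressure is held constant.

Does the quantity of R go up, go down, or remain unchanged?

decreases

Adding inert gas at constant total pressure expands the volume and lowers every reacting partial pressure. With Δn_gas = 2 − 0 = +2, Q moves away from K toward the side with fewer gas moles, so the system shifts toward the side with more gas moles — to the right.
The net shift is to the right. R is a reactant, so its amount decreases.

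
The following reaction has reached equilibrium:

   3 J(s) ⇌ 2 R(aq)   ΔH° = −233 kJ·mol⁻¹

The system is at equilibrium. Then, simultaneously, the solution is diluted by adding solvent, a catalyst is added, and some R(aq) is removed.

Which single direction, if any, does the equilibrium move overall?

right

Dilution lowers every aqueous concentration by the same factor. Δn_aq = 2 − 0 = +2, so the system shifts toward the side with more dissolved moles — to the right.
A catalyst speeds both forward and reverse rates equally; it changes neither Q nor K — no shift from this change.
Removing R (aq), a product, drives the reaction to the right.
Only the nonzero effect(s) matter; the net shift is to the right.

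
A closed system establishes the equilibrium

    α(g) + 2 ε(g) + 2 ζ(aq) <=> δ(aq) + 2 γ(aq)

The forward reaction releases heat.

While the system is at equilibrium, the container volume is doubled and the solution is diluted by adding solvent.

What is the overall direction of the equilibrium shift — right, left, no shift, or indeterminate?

Gas moles: reactants 3, products 0 (Δn_gas = -3). Expansion shifts the system toward the side with more moles of gas — to the left.
Dilution lowers every aqueous concentration by the same factor. Δn_aq = 3 − 2 = +1, so the system shifts toward the side with more dissolved moles — to the right.
The individual effects push in opposite directions; without quantitative information the net direction cannot be determined.

cannot be determined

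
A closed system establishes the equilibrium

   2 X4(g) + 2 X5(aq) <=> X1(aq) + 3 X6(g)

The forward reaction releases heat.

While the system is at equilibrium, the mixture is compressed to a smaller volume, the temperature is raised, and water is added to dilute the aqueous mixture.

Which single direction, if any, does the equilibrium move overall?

left

Gas moles: reactants 2, products 3 (Δn_gas = +1). Compression shifts the system toward the side with fewer moles of gas — to the left.
The forward reaction is exothermic. Raising T favours the endothermic direction — shift to the left.
Dilution lowers every aqueous concentration by the same factor. Δn_aq = 1 − 2 = -1, so the system shifts toward the side with more dissolved moles — to the left.
All effects act in the same direction — net shift to the left.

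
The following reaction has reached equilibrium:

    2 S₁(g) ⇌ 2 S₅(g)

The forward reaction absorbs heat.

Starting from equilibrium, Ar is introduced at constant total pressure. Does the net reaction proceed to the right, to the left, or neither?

Adding inert gas at constant total pressure expands the volume, scaling every reacting partial pressure by the same factor. Δn_gas = 2 − 2 = 0, so Q is unchanged — no shift.

no shift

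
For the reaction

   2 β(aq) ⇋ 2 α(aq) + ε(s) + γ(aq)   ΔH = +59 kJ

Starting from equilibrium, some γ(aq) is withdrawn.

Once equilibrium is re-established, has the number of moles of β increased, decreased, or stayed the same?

decreases

Removing γ (aq), a product, drives the reaction to the right.
The net shift is to the right. β is a reactant, so its amount decreases.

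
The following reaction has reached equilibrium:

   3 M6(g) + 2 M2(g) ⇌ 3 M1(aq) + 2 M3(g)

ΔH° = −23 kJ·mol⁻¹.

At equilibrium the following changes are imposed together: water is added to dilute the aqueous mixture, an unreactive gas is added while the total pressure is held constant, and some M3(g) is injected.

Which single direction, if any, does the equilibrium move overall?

Dilution lowers every aqueous concentration by the same factor. Δn_aq = 3 − 0 = +3, so the system shifts toward the side with more dissolved moles — to the right.
Adding inert gas at constant total pressure expands the volume and lowers every reacting partial pressure. With Δn_gas = 2 − 5 = -3, Q moves away from K toward the side with fewer gas moles, so the system shifts toward the side with more gas moles — to the left.
Adding M3 (g), a product, drives the reaction to the left.
The individual effects push in opposite directions; without quantitative information the net direction cannot be determined.

cannot be determined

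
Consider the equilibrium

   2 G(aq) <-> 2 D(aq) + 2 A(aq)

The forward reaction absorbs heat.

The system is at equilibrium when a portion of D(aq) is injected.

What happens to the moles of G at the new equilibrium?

Adding D (aq), a product, drives the reaction to the left.
The net shift is to the left. G is a reactant, so its amount increases.

increases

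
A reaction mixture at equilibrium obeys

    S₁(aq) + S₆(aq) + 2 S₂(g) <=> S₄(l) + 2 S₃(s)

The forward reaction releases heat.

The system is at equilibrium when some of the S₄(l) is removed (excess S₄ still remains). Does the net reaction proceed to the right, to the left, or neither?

S₄ is a pure liquid; its activity is 1 regardless of amount, so Q is unaffected — no shift from this change.

no shift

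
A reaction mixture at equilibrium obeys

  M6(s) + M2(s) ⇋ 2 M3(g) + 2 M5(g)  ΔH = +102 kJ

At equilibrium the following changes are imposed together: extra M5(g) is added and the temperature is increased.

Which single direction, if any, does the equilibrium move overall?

cannot be determined

Adding M5 (g), a product, drives the reaction to the left.
The forward reaction is endothermic. Raising T favours the endothermic direction — shift to the right.
The individual effects push in opposite directions; without quantitative information the net direction cannot be determined.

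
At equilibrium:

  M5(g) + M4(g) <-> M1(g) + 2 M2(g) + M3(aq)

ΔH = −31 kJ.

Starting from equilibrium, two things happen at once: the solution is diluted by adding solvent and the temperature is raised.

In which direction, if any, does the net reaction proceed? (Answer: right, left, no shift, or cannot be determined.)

Dilution lowers every aqueous concentration by the same factor. Δn_aq = 1 − 0 = +1, so the system shifts toward the side with more dissolved moles — to the right.
The forward reaction is exothermic. Raising T favours the endothermic direction — shift to the left.
The individual effects push in opposite directions; without quantitative information the net direction cannot be determined.

cannot be determined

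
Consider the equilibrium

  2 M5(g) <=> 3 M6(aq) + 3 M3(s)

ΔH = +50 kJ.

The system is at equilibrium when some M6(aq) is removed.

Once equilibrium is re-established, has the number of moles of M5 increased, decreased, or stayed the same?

Removing M6 (aq), a product, drives the reaction to the right.
The net shift is to the right. M5 is a reactant, so its amount decreases.

decreases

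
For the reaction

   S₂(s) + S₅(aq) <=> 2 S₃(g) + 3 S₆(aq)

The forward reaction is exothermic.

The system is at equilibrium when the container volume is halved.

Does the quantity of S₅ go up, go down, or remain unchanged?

Gas moles: reactants 0, products 2 (Δn_gas = +2). Compression shifts the system toward the side with fewer moles of gas — to the left.
The net shift is to the left. S₅ is a reactant, so its amount increases.

increases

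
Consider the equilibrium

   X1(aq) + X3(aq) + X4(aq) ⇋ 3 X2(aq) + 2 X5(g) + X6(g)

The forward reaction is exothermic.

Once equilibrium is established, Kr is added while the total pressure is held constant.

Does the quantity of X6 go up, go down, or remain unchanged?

increases

Adding inert gas at constant total pressure expands the volume and lowers every reacting partial pressure. With Δn_gas = 3 − 0 = +3, Q moves away from K toward the side with fewer gas moles, so the system shifts toward the side with more gas moles — to the right.
The net shift is to the right. X6 is a product, so its amount increases.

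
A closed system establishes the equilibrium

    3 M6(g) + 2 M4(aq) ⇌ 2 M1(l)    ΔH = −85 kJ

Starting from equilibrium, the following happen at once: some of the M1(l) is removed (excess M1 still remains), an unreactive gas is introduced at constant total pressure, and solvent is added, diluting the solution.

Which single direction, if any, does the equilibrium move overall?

M1 is a pure liquid; its activity is 1 regardless of amount, so Q is unaffected — no shift from this change.
Adding inert gas at constant total pressure expands the volume and lowers every reacting partial pressure. With Δn_gas = 0 − 3 = -3, Q moves away from K toward the side with fewer gas moles, so the system shifts toward the side with more gas moles — to the left.
Dilution lowers every aqueous concentration by the same factor. Δn_aq = 0 − 2 = -2, so the system shifts toward the side with more dissolved moles — to the left.
Only the nonzero effect(s) matter; the net shift is to the left.

left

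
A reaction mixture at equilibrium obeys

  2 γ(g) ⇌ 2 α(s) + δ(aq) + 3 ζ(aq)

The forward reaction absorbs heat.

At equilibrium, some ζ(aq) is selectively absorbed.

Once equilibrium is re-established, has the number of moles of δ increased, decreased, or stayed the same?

Removing ζ (aq), a product, drives the reaction to the right.
The net shift is to the right. δ is a product, so its amount increases.

increases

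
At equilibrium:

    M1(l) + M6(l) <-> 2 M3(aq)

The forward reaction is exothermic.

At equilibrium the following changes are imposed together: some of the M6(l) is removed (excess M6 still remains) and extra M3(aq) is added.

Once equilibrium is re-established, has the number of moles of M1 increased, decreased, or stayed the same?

increases

M6 is a pure liquid; its activity is 1 regardless of amount, so Q is unaffected — no shift from this change.
Adding M3 (aq), a product, drives the reaction to the left.
The net shift is to the left. M1 is a reactant, so its amount increases.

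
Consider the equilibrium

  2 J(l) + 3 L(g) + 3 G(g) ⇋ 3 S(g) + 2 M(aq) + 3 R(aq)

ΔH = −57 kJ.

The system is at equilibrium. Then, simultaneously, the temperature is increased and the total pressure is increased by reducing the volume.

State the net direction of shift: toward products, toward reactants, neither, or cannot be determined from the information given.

cannot be determined

The forward reaction is exothermic. Raising T favours the endothermic direction — shift to the left.
Gas moles: reactants 6, products 3 (Δn_gas = -3). Compression shifts the system toward the side with fewer moles of gas — to the right.
The individual effects push in opposite directions; without quantitative information the net direction cannot be determined.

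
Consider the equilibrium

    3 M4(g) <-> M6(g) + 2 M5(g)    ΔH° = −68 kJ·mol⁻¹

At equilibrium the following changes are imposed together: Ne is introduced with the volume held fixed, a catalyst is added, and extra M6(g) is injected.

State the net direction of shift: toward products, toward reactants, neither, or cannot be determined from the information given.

At constant volume, adding an inert gas leaves every reacting species' partial pressure unchanged, so Q is unchanged — no shift from this change.
A catalyst speeds both forward and reverse rates equally; it changes neither Q nor K — no shift from this change.
Adding M6 (g), a product, drives the reaction to the left.
Only the nonzero effect(s) matter; the net shift is to the left.

left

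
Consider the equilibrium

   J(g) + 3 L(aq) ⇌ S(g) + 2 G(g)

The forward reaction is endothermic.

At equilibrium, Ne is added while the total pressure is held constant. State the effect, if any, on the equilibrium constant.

unchanged

The equilibrium constant depends only on temperature. This perturbation may move the position of equilibrium, but since T is unchanged, K itself is unchanged.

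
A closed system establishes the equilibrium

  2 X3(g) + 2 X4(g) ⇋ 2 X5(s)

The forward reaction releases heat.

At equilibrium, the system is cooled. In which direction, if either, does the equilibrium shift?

right

The forward reaction is exothermic. Lowering T favours the exothermic direction — shift to the right.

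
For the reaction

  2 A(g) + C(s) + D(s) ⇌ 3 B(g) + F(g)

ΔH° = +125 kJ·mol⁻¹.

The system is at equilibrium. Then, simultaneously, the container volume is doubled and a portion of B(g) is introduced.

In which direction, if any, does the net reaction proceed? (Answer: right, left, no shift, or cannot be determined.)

cannot be determined

Gas moles: reactants 2, products 4 (Δn_gas = +2). Expansion shifts the system toward the side with more moles of gas — to the right.
Adding B (g), a product, drives the reaction to the left.
The individual effects push in opposite directions; without quantitative information the net direction cannot be determined.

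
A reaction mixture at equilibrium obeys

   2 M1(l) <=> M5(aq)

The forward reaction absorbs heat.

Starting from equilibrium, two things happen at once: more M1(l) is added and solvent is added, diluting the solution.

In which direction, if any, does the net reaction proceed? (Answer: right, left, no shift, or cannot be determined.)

right

M1 is a pure liquid; its activity is 1 regardless of amount, so Q is unaffected — no shift from this change.
Dilution lowers every aqueous concentration by the same factor. Δn_aq = 1 − 0 = +1, so the system shifts toward the side with more dissolved moles — to the right.
Only the nonzero effect(s) matter; the net shift is to the right.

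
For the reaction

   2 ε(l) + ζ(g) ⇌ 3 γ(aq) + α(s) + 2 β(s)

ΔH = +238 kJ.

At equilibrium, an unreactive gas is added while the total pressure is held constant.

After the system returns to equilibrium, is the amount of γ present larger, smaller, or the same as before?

Adding inert gas at constant total pressure expands the volume and lowers every reacting partial pressure. With Δn_gas = 0 − 1 = -1, Q moves away from K toward the side with fewer gas moles, so the system shifts toward the side with more gas moles — to the left.
The net shift is to the left. γ is a product, so its amount decreases.

decreases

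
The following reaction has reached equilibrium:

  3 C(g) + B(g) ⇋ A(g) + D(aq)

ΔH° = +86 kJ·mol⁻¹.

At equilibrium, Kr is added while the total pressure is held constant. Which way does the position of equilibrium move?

left

Adding inert gas at constant total pressure expands the volume and lowers every reacting partial pressure. With Δn_gas = 1 − 4 = -3, Q moves away from K toward the side with fewer gas moles, so the system shifts toward the side with more gas moles — to the left.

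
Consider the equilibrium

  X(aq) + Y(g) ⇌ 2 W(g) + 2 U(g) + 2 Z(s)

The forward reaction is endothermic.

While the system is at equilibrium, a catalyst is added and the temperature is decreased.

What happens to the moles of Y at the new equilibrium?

increases

A catalyst speeds both forward and reverse rates equally; it changes neither Q nor K — no shift from this change.
The forward reaction is endothermic. Lowering T favours the exothermic direction — shift to the left.
The net shift is to the left. Y is a reactant, so its amount increases.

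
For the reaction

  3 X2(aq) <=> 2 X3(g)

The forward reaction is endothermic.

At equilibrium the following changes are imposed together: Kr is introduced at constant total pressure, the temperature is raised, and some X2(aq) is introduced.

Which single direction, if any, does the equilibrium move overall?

right

Adding inert gas at constant total pressure expands the volume and lowers every reacting partial pressure. With Δn_gas = 2 − 0 = +2, Q moves away from K toward the side with fewer gas moles, so the system shifts toward the side with more gas moles — to the right.
The forward reaction is endothermic. Raising T favours the endothermic direction — shift to the right.
Adding X2 (aq), a reactant, drives the reaction to the right.
All effects act in the same direction — net shift to the right.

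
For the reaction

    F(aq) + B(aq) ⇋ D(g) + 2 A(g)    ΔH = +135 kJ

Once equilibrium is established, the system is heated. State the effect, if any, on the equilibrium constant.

K depends on temperature via the van 't Hoff relation. The forward reaction is endothermic, so raising T increases K.

increases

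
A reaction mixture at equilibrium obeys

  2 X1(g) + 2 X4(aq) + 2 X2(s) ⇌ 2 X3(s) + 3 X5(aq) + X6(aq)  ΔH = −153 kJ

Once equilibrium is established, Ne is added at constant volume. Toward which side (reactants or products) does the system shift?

At constant volume, adding an inert gas leaves every reacting species' partial pressure unchanged, so Q is unchanged — no shift from this change.

no shift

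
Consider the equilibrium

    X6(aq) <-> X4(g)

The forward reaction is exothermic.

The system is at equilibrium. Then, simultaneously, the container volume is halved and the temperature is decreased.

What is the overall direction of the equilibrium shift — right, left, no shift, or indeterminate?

Gas moles: reactants 0, products 1 (Δn_gas = +1). Compression shifts the system toward the side with fewer moles of gas — to the left.
The forward reaction is exothermic. Lowering T favours the exothermic direction — shift to the right.
The individual effects push in opposite directions; without quantitative information the net direction cannot be determined.

cannot be determined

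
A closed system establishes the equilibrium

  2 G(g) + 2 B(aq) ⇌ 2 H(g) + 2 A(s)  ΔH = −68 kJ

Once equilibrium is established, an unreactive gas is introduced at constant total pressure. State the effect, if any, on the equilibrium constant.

The equilibrium constant depends only on temperature. This perturbation changes neither the position of equilibrium nor K.

unchanged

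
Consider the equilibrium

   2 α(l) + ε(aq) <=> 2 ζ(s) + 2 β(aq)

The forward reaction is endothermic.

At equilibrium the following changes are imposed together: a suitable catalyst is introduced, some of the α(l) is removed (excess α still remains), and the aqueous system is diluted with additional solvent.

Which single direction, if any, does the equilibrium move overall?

A catalyst speeds both forward and reverse rates equally; it changes neither Q nor K — no shift from this change.
α is a pure liquid; its activity is 1 regardless of amount, so Q is unaffected — no shift from this change.
Dilution lowers every aqueous concentration by the same factor. Δn_aq = 2 − 1 = +1, so the system shifts toward the side with more dissolved moles — to the right.
Only the nonzero effect(s) matter; the net shift is to the right.

right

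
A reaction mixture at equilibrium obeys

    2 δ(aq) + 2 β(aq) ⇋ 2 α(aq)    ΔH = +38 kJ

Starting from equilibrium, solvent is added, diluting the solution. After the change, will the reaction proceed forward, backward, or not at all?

Dilution lowers every aqueous concentration by the same factor. Δn_aq = 2 − 4 = -2, so the system shifts toward the side with more dissolved moles — to the left.

left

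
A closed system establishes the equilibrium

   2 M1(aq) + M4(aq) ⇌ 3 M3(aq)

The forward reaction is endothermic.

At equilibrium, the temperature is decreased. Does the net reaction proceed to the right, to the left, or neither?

left

The forward reaction is endothermic. Lowering T favours the exothermic direction — shift to the left.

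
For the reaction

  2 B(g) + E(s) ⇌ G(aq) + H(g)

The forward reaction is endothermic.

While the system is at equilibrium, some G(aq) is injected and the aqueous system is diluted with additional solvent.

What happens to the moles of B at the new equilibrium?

cannot be determined

Adding G (aq), a product, drives the reaction to the left.
Dilution lowers every aqueous concentration by the same factor. Δn_aq = 1 − 0 = +1, so the system shifts toward the side with more dissolved moles — to the right.
The two effects oppose each other, so the net shift — and hence the change in B — cannot be determined from the given information.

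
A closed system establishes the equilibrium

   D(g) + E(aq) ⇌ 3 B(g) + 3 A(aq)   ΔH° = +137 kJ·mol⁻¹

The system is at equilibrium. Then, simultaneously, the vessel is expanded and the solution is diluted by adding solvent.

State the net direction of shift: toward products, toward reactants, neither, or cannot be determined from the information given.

Gas moles: reactants 1, products 3 (Δn_gas = +2). Expansion shifts the system toward the side with more moles of gas — to the right.
Dilution lowers every aqueous concentration by the same factor. Δn_aq = 3 − 1 = +2, so the system shifts toward the side with more dissolved moles — to the right.
All effects act in the same direction — net shift to the right.

right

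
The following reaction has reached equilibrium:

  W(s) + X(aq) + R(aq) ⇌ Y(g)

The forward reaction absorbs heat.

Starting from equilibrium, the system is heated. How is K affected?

K depends on temperature via the van 't Hoff relation. The forward reaction is endothermic, so raising T increases K.

increases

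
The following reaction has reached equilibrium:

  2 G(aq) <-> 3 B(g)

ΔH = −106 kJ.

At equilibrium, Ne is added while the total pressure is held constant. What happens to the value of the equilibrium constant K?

unchanged

The equilibrium constant depends only on temperature. This perturbation may move the position of equilibrium, but since T is unchanged, K itself is unchanged.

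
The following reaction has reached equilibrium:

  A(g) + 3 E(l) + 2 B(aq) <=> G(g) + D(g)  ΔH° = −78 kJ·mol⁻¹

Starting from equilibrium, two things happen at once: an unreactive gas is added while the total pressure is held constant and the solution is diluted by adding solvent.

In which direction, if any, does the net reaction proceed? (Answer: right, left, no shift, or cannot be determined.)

cannot be determined

Adding inert gas at constant total pressure expands the volume and lowers every reacting partial pressure. With Δn_gas = 2 − 1 = +1, Q moves away from K toward the side with fewer gas moles, so the system shifts toward the side with more gas moles — to the right.
Dilution lowers every aqueous concentration by the same factor. Δn_aq = 0 − 2 = -2, so the system shifts toward the side with more dissolved moles — to the left.
The individual effects push in opposite directions; without quantitative information the net direction cannot be determined.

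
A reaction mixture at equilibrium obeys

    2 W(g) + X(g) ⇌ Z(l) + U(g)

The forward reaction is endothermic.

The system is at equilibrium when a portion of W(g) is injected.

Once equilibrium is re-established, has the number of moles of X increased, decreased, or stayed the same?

Adding W (g), a reactant, drives the reaction to the right.
The net shift is to the right. X is a reactant, so its amount decreases.

decreases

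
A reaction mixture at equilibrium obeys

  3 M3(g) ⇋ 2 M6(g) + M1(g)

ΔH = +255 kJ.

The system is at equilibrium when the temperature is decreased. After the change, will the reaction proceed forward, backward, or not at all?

left

The forward reaction is endothermic. Lowering T favours the exothermic direction — shift to the left.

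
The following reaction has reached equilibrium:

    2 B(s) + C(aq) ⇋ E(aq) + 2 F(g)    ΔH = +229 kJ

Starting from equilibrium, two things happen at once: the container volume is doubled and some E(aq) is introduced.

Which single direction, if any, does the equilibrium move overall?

cannot be determined

Gas moles: reactants 0, products 2 (Δn_gas = +2). Expansion shifts the system toward the side with more moles of gas — to the right.
Adding E (aq), a product, drives the reaction to the left.
The individual effects push in opposite directions; without quantitative information the net direction cannot be determined.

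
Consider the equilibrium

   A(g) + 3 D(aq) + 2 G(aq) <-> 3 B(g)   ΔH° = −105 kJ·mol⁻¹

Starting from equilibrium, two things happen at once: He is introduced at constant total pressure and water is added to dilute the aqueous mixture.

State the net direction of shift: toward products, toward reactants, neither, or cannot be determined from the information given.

cannot be determined

Adding inert gas at constant total pressure expands the volume and lowers every reacting partial pressure. With Δn_gas = 3 − 1 = +2, Q moves away from K toward the side with fewer gas moles, so the system shifts toward the side with more gas moles — to the right.
Dilution lowers every aqueous concentration by the same factor. Δn_aq = 0 − 5 = -5, so the system shifts toward the side with more dissolved moles — to the left.
The individual effects push in opposite directions; without quantitative information the net direction cannot be determined.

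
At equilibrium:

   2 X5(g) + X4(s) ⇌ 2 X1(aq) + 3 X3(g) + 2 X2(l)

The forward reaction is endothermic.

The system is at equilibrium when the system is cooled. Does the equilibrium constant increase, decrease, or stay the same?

K depends on temperature via the van 't Hoff relation. The forward reaction is endothermic, so lowering T decreases K.

decreases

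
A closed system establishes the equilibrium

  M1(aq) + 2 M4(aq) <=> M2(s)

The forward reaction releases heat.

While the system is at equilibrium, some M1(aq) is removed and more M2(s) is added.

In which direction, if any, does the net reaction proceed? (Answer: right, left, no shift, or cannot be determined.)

Removing M1 (aq), a reactant, drives the reaction to the left.
M2 is a pure solid; its activity is 1 regardless of amount, so Q is unaffected — no shift from this change.
Only the nonzero effect(s) matter; the net shift is to the left.

left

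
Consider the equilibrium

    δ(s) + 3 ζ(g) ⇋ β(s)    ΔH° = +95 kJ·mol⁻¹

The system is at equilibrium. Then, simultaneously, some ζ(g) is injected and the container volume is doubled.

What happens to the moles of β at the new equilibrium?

cannot be determined

Adding ζ (g), a reactant, drives the reaction to the right.
Gas moles: reactants 3, products 0 (Δn_gas = -3). Expansion shifts the system toward the side with more moles of gas — to the left.
The two effects oppose each other, so the net shift — and hence the change in β — cannot be determined from the given information.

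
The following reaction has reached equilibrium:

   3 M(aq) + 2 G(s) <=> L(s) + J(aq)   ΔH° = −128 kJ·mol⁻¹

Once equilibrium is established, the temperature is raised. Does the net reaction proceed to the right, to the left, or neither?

The forward reaction is exothermic. Raising T favours the endothermic direction — shift to the left.

left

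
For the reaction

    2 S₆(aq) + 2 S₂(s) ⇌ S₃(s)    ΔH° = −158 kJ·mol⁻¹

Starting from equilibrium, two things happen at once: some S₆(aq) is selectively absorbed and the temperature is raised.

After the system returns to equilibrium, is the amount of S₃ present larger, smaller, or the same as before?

Removing S₆ (aq), a reactant, drives the reaction to the left.
The forward reaction is exothermic. Raising T favours the endothermic direction — shift to the left.
The net shift is to the left. S₃ is a product, so its amount decreases.

decreases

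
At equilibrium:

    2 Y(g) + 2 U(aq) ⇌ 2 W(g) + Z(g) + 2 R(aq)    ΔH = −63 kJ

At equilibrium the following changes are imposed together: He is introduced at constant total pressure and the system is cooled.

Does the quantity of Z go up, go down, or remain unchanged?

increases

Adding inert gas at constant total pressure expands the volume and lowers every reacting partial pressure. With Δn_gas = 3 − 2 = +1, Q moves away from K toward the side with fewer gas moles, so the system shifts toward the side with more gas moles — to the right.
The forward reaction is exothermic. Lowering T favours the exothermic direction — shift to the right.
The net shift is to the right. Z is a product, so its amount increases.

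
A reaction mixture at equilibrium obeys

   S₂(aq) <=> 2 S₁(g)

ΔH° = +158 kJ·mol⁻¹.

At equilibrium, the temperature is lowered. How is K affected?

K depends on temperature via the van 't Hoff relation. The forward reaction is endothermic, so lowering T decreases K.

decreases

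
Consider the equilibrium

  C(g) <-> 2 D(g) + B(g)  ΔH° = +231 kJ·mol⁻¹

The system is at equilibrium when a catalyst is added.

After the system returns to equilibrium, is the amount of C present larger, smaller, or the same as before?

unchanged

A catalyst speeds both forward and reverse rates equally; it changes neither Q nor K — no shift from this change.
No net shift occurs, so the amount of C is unchanged.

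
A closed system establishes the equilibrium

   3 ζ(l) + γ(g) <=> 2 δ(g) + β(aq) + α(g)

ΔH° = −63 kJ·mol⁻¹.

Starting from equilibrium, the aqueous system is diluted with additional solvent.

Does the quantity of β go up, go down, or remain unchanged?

increases

Dilution lowers every aqueous concentration by the same factor. Δn_aq = 1 − 0 = +1, so the system shifts toward the side with more dissolved moles — to the right.
The net shift is to the right. β is a product, so its amount increases.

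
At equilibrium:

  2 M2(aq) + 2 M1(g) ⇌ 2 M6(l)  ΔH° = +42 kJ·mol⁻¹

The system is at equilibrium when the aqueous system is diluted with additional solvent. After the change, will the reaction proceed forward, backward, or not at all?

left

Dilution lowers every aqueous concentration by the same factor. Δn_aq = 0 − 2 = -2, so the system shifts toward the side with more dissolved moles — to the left.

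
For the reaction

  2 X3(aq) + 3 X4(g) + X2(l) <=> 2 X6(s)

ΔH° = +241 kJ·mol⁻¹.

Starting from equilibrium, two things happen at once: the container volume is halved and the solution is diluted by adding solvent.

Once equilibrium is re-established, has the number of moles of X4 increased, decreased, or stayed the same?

Gas moles: reactants 3, products 0 (Δn_gas = -3). Compression shifts the system toward the side with fewer moles of gas — to the right.
Dilution lowers every aqueous concentration by the same factor. Δn_aq = 0 − 2 = -2, so the system shifts toward the side with more dissolved moles — to the left.
The two effects oppose each other, so the net shift — and hence the change in X4 — cannot be determined from the given information.

cannot be determined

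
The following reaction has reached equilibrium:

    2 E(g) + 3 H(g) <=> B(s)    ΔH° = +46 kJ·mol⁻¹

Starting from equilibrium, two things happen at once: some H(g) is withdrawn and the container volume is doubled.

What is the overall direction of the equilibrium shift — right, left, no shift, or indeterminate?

Removing H (g), a reactant, drives the reaction to the left.
Gas moles: reactants 5, products 0 (Δn_gas = -5). Expansion shifts the system toward the side with more moles of gas — to the left.
All effects act in the same direction — net shift to the left.

left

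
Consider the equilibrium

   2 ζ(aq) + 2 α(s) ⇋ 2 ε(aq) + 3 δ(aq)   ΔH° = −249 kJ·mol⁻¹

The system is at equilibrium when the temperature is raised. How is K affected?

K depends on temperature via the van 't Hoff relation. The forward reaction is exothermic, so raising T decreases K.

decreases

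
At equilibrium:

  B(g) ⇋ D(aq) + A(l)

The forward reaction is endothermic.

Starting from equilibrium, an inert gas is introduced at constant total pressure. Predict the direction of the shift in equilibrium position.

left

Adding inert gas at constant total pressure expands the volume and lowers every reacting partial pressure. With Δn_gas = 0 − 1 = -1, Q moves away from K toward the side with fewer gas moles, so the system shifts toward the side with more gas moles — to the left.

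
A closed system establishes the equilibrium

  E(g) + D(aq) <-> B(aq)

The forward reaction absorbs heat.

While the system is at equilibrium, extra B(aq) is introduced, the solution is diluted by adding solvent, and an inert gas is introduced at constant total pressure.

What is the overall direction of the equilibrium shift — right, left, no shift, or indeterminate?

Adding B (aq), a product, drives the reaction to the left.
Dilution scales every aqueous concentration by the same factor. Δn_aq = 1 − 1 = 0, so Q is unchanged — no shift.
Adding inert gas at constant total pressure expands the volume and lowers every reacting partial pressure. With Δn_gas = 0 − 1 = -1, Q moves away from K toward the side with fewer gas moles, so the system shifts toward the side with more gas moles — to the left.
Only the nonzero effect(s) matter; the net shift is to the left.

left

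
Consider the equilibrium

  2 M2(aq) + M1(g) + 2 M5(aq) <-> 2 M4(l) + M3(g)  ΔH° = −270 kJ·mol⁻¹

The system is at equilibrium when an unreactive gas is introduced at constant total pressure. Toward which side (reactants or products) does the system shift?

no shift

Adding inert gas at constant total pressure expands the volume, scaling every reacting partial pressure by the same factor. Δn_gas = 1 − 1 = 0, so Q is unchanged — no shift.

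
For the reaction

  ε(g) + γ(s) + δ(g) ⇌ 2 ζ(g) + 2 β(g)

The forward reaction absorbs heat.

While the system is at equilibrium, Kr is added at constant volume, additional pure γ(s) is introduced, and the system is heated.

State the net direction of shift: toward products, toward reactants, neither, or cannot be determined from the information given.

right

At constant volume, adding an inert gas leaves every reacting species' partial pressure unchanged, so Q is unchanged — no shift from this change.
γ is a pure solid; its activity is 1 regardless of amount, so Q is unaffected — no shift from this change.
The forward reaction is endothermic. Raising T favours the endothermic direction — shift to the right.
Only the nonzero effect(s) matter; the net shift is to the right.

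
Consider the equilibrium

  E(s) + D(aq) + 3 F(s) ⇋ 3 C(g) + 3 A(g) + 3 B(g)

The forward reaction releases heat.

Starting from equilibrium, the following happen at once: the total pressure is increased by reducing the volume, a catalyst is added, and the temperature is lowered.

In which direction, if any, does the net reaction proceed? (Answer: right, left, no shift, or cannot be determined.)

Gas moles: reactants 0, products 9 (Δn_gas = +9). Compression shifts the system toward the side with fewer moles of gas — to the left.
A catalyst speeds both forward and reverse rates equally; it changes neither Q nor K — no shift from this change.
The forward reaction is exothermic. Lowering T favours the exothermic direction — shift to the right.
The individual effects push in opposite directions; without quantitative information the net direction cannot be determined.

cannot be determined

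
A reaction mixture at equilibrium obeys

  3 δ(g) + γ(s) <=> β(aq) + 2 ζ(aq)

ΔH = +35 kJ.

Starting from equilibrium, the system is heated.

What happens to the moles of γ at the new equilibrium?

The forward reaction is endothermic. Raising T favours the endothermic direction — shift to the right.
The net shift is to the right. γ is a reactant, so its amount decreases.

decreases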